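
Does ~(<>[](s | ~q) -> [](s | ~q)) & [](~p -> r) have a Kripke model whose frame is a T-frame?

Satisfiable

1. ~(<>[](s | ~q) -> [](s | ~q)) & [](~p -> r), 0
2. ~(<>[](s | ~q) -> [](s | ~q)), 0
3. [](~p -> r), 0
4. <>[](s | ~q), 0
5. ~[](s | ~q), 0
6. ~p -> r, 0
7. r, 0
8. [](s | ~q), 1
9. ~p -> r, 1
10. s | ~q, 1
11. r, 1
12. ~q, 1
13. ~(s | ~q), 2
14. ~s, 2
15. q, 2
16. ~p -> r, 2
17. r, 2
Accessibility: 0R0, 0R1, 0R2, 1R1, 2R2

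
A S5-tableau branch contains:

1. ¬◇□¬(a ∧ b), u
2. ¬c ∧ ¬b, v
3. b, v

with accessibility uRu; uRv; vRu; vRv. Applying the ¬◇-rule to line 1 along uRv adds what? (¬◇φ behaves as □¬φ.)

¬□¬(a ∧ b), v

¬◇φ behaves as □¬φ: propagate the negated body to each accessible world.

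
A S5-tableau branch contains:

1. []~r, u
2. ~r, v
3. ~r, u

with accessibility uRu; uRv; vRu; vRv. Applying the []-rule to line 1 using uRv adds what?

~r, v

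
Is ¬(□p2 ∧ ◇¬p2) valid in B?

Tableau for the negation □p2 ∧ ◇¬p2:
1. □p2 ∧ ◇¬p2, w0
2. □p2, w0   [∧-rule on 1]
3. ◇¬p2, w0   [∧-rule on 1]
4. p2, w0   [□-rule on 2 via w0Rw0]
5. ¬p2, w1   [◇-rule on 3: fresh world w1, w0Rw1]
6. p2, w1   [□-rule on 2 via w0Rw1]
Accessibility: w0Rw0, w0Rw1, w1Rw0, w1Rw1
Branch closes: p2 and ¬p2 both at w1.
All branches of the negation close; one closing branch shown above.

Valid in B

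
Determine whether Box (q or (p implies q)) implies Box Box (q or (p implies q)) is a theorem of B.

Tableau for the negation not (Box (q or (p implies q)) implies Box Box (q or (p implies q))):
1. not (Box (q or (p implies q)) implies Box Box (q or (p implies q))), w0
2. Box (q or (p implies q)), w0
3. not Box Box (q or (p implies q)), w0
4. q or (p implies q), w0
5. p implies q, w0
6. q, w0
7. not Box (q or (p implies q)), w1
8. q or (p implies q), w1
9. p implies q, w1
10. q, w1
11. not (q or (p implies q)), w2
12. not q, w2
13. not (p implies q), w2
14. p, w2
Accessibility: w0Rw0, w0Rw1, w1Rw0, w1Rw1, w1Rw2, w2Rw1, w2Rw2
The negation has an open branch (countermodel exists).

Not valid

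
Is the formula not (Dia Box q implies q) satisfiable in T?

1. not (Dia Box q implies q), u
2. Dia Box q, u
3. not q, u
4. Box q, v
5. q, v
Accessibility: uRu, uRv, vRv

Satisfiable (open branch found)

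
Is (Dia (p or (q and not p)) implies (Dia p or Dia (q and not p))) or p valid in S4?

Valid in S4

Tableau for the negation not ((Dia (p or (q and not p)) implies (Dia p or Dia (q and not p))) or p):
1. not ((Dia (p or (q and not p)) implies (Dia p or Dia (q and not p))) or p), w0
2. not (Dia (p or (q and not p)) implies (Dia p or Dia (q and not p))), w0   [neg-or-rule on 1]
3. not p, w0   [neg-or-rule on 1]
4. Dia (p or (q and not p)), w0   [neg-implies-rule on 2]
5. not (Dia p or Dia (q and not p)), w0   [neg-implies-rule on 2]
6. not Dia p, w0   [neg-or-rule on 5]
7. not Dia (q and not p), w0   [neg-or-rule on 5]
8. not (q and not p), w0   [neg-Dia-rule on 7 via w0Rw0]
9. not q, w0   [neg-and-rule on 8 (branches; this branch)]
10. p or (q and not p), w1   [Dia-rule on 4: fresh world w1, w0Rw1]
11. not p, w1   [neg-Dia-rule on 6 via w0Rw1]
12. not (q and not p), w1   [neg-Dia-rule on 7 via w0Rw1]
13. q and not p, w1   [or-rule on 10 (branches; this branch)]
14. q, w1   [and-rule on 13]
15. p, w1   [neg-and-rule on 12 (branches; this branch)]
Accessibility: w0Rw0, w0Rw1, w1Rw1
Branch closes: p and not p both at w1.
All branches of the negation close; one closing branch shown above.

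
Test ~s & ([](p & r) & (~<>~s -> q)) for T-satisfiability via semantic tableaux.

Yes, satisfiable

1. ~s & ([](p & r) & (~<>~s -> q)), 0
2. ~s, 0
3. [](p & r) & (~<>~s -> q), 0
4. [](p & r), 0
5. ~<>~s -> q, 0
6. p & r, 0
7. p, 0
8. r, 0
9. q, 0
Accessibility: 0R0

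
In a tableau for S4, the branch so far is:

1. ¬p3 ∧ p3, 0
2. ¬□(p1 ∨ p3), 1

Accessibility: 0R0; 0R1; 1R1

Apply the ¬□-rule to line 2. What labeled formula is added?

a fresh world 2 with 1R2, and ¬(p1 ∨ p3) at 2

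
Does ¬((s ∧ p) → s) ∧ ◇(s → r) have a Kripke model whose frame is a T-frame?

1. ¬((s ∧ p) → s) ∧ ◇(s → r), 0
2. ¬((s ∧ p) → s), 0
3. ◇(s → r), 0
4. s ∧ p, 0
5. ¬s, 0
6. s, 0
7. p, 0
Accessibility: 0R0
Branch closes: s and ¬s both at 0.
All branches of the tableau close; one closing branch shown above.

Unsatisfiable (every branch closes)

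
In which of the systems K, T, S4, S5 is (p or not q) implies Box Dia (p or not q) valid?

S5-tableau for the negation not ((p or not q) implies Box Dia (p or not q)):
1. not ((p or not q) implies Box Dia (p or not q)), 0
2. p or not q, 0
3. not Box Dia (p or not q), 0
4. not q, 0
5. not Dia (p or not q), 1
6. not (p or not q), 0
7. not p, 0
8. q, 0
Accessibility: 0R0, 0R1, 1R0, 1R1
Branch closes: q and not q both at 0.
Every branch closes (one shown): valid in S5.
S4-tableau for the negation not ((p or not q) implies Box Dia (p or not q)):
1. not ((p or not q) implies Box Dia (p or not q)), 0
2. p or not q, 0
3. not Box Dia (p or not q), 0
4. not q, 0
5. not Dia (p or not q), 1
6. not (p or not q), 1
7. not p, 1
8. q, 1
Accessibility: 0R0, 0R1, 1R1
Complete open branch: countermodel on an S4-frame, so not valid in S4, nor in K, T (the same frame is also a K-frame and a T-frame).

S5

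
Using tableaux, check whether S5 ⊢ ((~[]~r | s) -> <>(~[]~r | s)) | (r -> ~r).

Valid in S5

Tableau for the negation ~(((~[]~r | s) -> <>(~[]~r | s)) | (r -> ~r)):
1. ~(((~[]~r | s) -> <>(~[]~r | s)) | (r -> ~r)), w0
2. ~((~[]~r | s) -> <>(~[]~r | s)), w0
3. ~(r -> ~r), w0
4. ~[]~r | s, w0
5. ~<>(~[]~r | s), w0
6. r, w0
7. ~(~[]~r | s), w0
8. []~r, w0
9. ~s, w0
10. ~r, w0
Accessibility: w0Rw0
Branch closes: r and ~r both at w0.
All branches of the negation close; one closing branch shown above.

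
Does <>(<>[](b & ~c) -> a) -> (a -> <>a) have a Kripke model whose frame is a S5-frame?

Satisfiable (open branch found)

1. <>(<>[](b & ~c) -> a) -> (a -> <>a), w0
2. a -> <>a, w0   [->-rule on 1 (branches; this branch)]
3. <>a, w0   [->-rule on 2 (branches; this branch)]
4. a, w1   [<>-rule on 3: fresh world w1, w0Rw1]
Accessibility: w0Rw0, w0Rw1, w1Rw0, w1Rw1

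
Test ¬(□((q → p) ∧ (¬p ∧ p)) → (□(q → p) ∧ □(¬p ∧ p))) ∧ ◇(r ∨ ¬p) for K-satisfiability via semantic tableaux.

1. ¬(□((q → p) ∧ (¬p ∧ p)) → (□(q → p) ∧ □(¬p ∧ p))) ∧ ◇(r ∨ ¬p), w0
2. ¬(□((q → p) ∧ (¬p ∧ p)) → (□(q → p) ∧ □(¬p ∧ p))), w0
3. ◇(r ∨ ¬p), w0
4. □((q → p) ∧ (¬p ∧ p)), w0
5. ¬(□(q → p) ∧ □(¬p ∧ p)), w0
6. ¬□(¬p ∧ p), w0
7. r ∨ ¬p, w1
8. (q → p) ∧ (¬p ∧ p), w1
9. q → p, w1
10. ¬p ∧ p, w1
11. ¬p, w1
12. p, w1
Accessibility: w0Rw1
Branch closes: p and ¬p both at w1.
Every branch closes; the branch above is one of them.

Unsatisfiable (every branch closes)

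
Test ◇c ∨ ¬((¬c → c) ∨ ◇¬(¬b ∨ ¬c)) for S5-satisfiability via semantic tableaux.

Yes, satisfiable

1. ◇c ∨ ¬((¬c → c) ∨ ◇¬(¬b ∨ ¬c)), u
2. ¬((¬c → c) ∨ ◇¬(¬b ∨ ¬c)), u   [∨-rule on 1 (branches; this branch)]
3. ¬(¬c → c), u   [¬∨-rule on 2]
4. ¬◇¬(¬b ∨ ¬c), u   [¬∨-rule on 2]
5. ¬c, u   [¬→-rule on 3]
6. ¬b ∨ ¬c, u   [¬◇-rule on 4 via uRu]
Accessibility: uRu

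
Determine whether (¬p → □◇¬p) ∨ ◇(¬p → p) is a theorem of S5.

Tableau for the negation ¬((¬p → □◇¬p) ∨ ◇(¬p → p)):
1. ¬((¬p → □◇¬p) ∨ ◇(¬p → p)), w0
2. ¬(¬p → □◇¬p), w0
3. ¬◇(¬p → p), w0
4. ¬p, w0
5. ¬□◇¬p, w0
6. ¬(¬p → p), w0
7. ¬◇¬p, w1
8. ¬(¬p → p), w1
9. ¬p, w1
10. p, w0
Accessibility: w0Rw0, w0Rw1, w1Rw0, w1Rw1
Branch closes: p and ¬p both at w0.
Every branch of the negation's tableau closes; the branch above is one of them.

Valid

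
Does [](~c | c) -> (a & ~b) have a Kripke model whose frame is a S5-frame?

Satisfiable

1. [](~c | c) -> (a & ~b), u
2. a & ~b, u   [->-rule on 1 (branches; this branch)]
3. a, u   [&-rule on 2]
4. ~b, u   [&-rule on 2]
Accessibility: uRu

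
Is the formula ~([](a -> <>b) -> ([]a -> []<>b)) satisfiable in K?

Unsatisfiable

1. ~([](a -> <>b) -> ([]a -> []<>b)), u
2. [](a -> <>b), u
3. ~([]a -> []<>b), u
4. []a, u
5. ~[]<>b, u
6. ~<>b, v
7. a -> <>b, v
8. a, v
9. <>b, v
10. b, w
11. ~b, w
Accessibility: uRv, vRw
Branch closes: b and ~b both at w.
(One branch shown.) All branches close.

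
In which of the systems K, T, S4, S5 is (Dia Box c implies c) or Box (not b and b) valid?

S4-tableau for the negation not ((Dia Box c implies c) or Box (not b and b)):
1. not ((Dia Box c implies c) or Box (not b and b)), 0
2. not (Dia Box c implies c), 0
3. not Box (not b and b), 0
4. Dia Box c, 0
5. not c, 0
6. not (not b and b), 1
7. not b, 1
8. Box c, 2
9. c, 2
Accessibility: 0R0, 0R1, 0R2, 1R1, 2R2
Complete open branch: countermodel on an S4-frame, so not valid in S4, nor in K, T (the same frame is also a K-frame and a T-frame).
S5-tableau for the negation not ((Dia Box c implies c) or Box (not b and b)):
1. not ((Dia Box c implies c) or Box (not b and b)), 0
2. not (Dia Box c implies c), 0
3. not Box (not b and b), 0
4. Dia Box c, 0
5. not c, 0
6. not (not b and b), 1
7. not b, 1
8. Box c, 2
9. c, 0
Accessibility: 0R0, 0R1, 0R2, 1R0, 1R1, 1R2, 2R0, 2R1, 2R2
Branch closes: c and not c both at 0.
Every branch closes (one shown): valid in S5.

S5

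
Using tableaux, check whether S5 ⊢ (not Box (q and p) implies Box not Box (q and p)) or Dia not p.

Valid

Tableau for the negation not ((not Box (q and p) implies Box not Box (q and p)) or Dia not p):
1. not ((not Box (q and p) implies Box not Box (q and p)) or Dia not p), w0
2. not (not Box (q and p) implies Box not Box (q and p)), w0   [neg-or-rule on 1]
3. not Dia not p, w0   [neg-or-rule on 1]
4. not Box (q and p), w0   [neg-implies-rule on 2]
5. not Box not Box (q and p), w0   [neg-implies-rule on 2]
6. p, w0   [neg-Dia-rule on 3 via w0Rw0]
7. not (q and p), w1   [neg-Box-rule on 4: fresh world w1, w0Rw1]
8. p, w1   [neg-Dia-rule on 3 via w0Rw1]
9. not q, w1   [neg-and-rule on 7 (branches; this branch)]
10. Box (q and p), w2   [neg-Box-rule on 5: fresh world w2, w0Rw2]
11. p, w2   [neg-Dia-rule on 3 via w0Rw2]
12. q and p, w0   [Box-rule on 10 via w2Rw0]
13. q, w0   [and-rule on 12]
14. q and p, w1   [Box-rule on 10 via w2Rw1]
15. q, w1   [and-rule on 14]
Accessibility: w0Rw0, w0Rw1, w0Rw2, w1Rw0, w1Rw1, w1Rw2, w2Rw0, w2Rw1, w2Rw2
Branch closes: q and not q both at w1.
Every branch of the negation's tableau closes; the branch above is one of them.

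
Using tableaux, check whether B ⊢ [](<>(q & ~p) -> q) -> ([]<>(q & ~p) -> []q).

Valid

Tableau for the negation ~([](<>(q & ~p) -> q) -> ([]<>(q & ~p) -> []q)):
1. ~([](<>(q & ~p) -> q) -> ([]<>(q & ~p) -> []q)), u
2. [](<>(q & ~p) -> q), u
3. ~([]<>(q & ~p) -> []q), u
4. []<>(q & ~p), u
5. ~[]q, u
6. <>(q & ~p) -> q, u
7. <>(q & ~p), u
8. q, u
9. ~q, v
10. <>(q & ~p) -> q, v
11. <>(q & ~p), v
12. ~<>(q & ~p), v
13. ~(q & ~p), u
14. ~(q & ~p), v
15. p, u
16. p, v
17. q & ~p, w
18. q, w
19. ~p, w
20. <>(q & ~p) -> q, w
21. <>(q & ~p), w
22. q & ~p, x
23. q, x
24. ~p, x
25. ~(q & ~p), x
26. p, x
Accessibility: uRu, uRv, uRw, vRu, vRv, vRx, wRu, wRw, xRv, xRx
Branch closes: p and ~p both at x.
Every branch of the negation's tableau closes; the branch above is one of them.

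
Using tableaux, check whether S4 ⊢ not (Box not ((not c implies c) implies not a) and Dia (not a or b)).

No, not valid

Tableau for the negation Box not ((not c implies c) implies not a) and Dia (not a or b):
1. Box not ((not c implies c) implies not a) and Dia (not a or b), 0
2. Box not ((not c implies c) implies not a), 0
3. Dia (not a or b), 0
4. not ((not c implies c) implies not a), 0
5. not c implies c, 0
6. a, 0
7. c, 0
8. not a or b, 1
9. not ((not c implies c) implies not a), 1
10. not c implies c, 1
11. a, 1
12. b, 1
13. c, 1
Accessibility: 0R0, 0R1, 1R1
The negation has an open branch (countermodel exists).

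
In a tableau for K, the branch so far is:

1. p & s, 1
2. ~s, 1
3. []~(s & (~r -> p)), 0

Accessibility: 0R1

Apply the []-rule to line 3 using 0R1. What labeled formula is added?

~(s & (~r -> p)), 1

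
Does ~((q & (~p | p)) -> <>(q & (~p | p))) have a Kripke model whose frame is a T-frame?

Unsatisfiable

1. ~((q & (~p | p)) -> <>(q & (~p | p))), u
2. q & (~p | p), u   [~->-rule on 1]
3. ~<>(q & (~p | p)), u   [~->-rule on 1]
4. q, u   [&-rule on 2]
5. ~p | p, u   [&-rule on 2]
6. ~(q & (~p | p)), u   [~<>-rule on 3 via uRu]
7. p, u   [|-rule on 5 (branches; this branch)]
8. ~(~p | p), u   [~&-rule on 6 (branches; this branch)]
9. ~p, u   [~|-rule on 8]
Accessibility: uRu
Branch closes: p and ~p both at u.
Every branch closes; the branch above is one of them.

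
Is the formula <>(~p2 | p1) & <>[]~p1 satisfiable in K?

Satisfiable (open branch found)

1. <>(~p2 | p1) & <>[]~p1, w0
2. <>(~p2 | p1), w0   [&-rule on 1]
3. <>[]~p1, w0   [&-rule on 1]
4. ~p2 | p1, w1   [<>-rule on 2: fresh world w1, w0Rw1]
5. p1, w1   [|-rule on 4 (branches; this branch)]
6. []~p1, w2   [<>-rule on 3: fresh world w2, w0Rw2]
Accessibility: w0Rw1, w0Rw2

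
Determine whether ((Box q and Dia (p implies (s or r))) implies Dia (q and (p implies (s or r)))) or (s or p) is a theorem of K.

Yes, valid

Tableau for the negation not (((Box q and Dia (p implies (s or r))) implies Dia (q and (p implies (s or r)))) or (s or p)):
1. not (((Box q and Dia (p implies (s or r))) implies Dia (q and (p implies (s or r)))) or (s or p)), u
2. not ((Box q and Dia (p implies (s or r))) implies Dia (q and (p implies (s or r)))), u   [neg-or-rule on 1]
3. not (s or p), u   [neg-or-rule on 1]
4. Box q and Dia (p implies (s or r)), u   [neg-implies-rule on 2]
5. not Dia (q and (p implies (s or r))), u   [neg-implies-rule on 2]
6. not s, u   [neg-or-rule on 3]
7. not p, u   [neg-or-rule on 3]
8. Box q, u   [and-rule on 4]
9. Dia (p implies (s or r)), u   [and-rule on 4]
10. p implies (s or r), v   [Dia-rule on 9: fresh world v, uRv]
11. not (q and (p implies (s or r))), v   [neg-Dia-rule on 5 via uRv]
12. q, v   [Box-rule on 8 via uRv]
13. s or r, v   [implies-rule on 10 (branches; this branch)]
14. not (p implies (s or r)), v   [neg-and-rule on 11 (branches; this branch)]
15. p, v   [neg-implies-rule on 14]
16. not (s or r), v   [neg-implies-rule on 14]
17. not s, v   [neg-or-rule on 16]
18. not r, v   [neg-or-rule on 16]
19. r, v   [or-rule on 13 (branches; this branch)]
Accessibility: uRv
Branch closes: r and not r both at v.
All branches of the negation close; one closing branch shown above.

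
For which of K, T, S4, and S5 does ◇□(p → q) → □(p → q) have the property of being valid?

S5-tableau for the negation ¬(◇□(p → q) → □(p → q)):
1. ¬(◇□(p → q) → □(p → q)), w0
2. ◇□(p → q), w0
3. ¬□(p → q), w0
4. □(p → q), w1
5. p → q, w0
6. p → q, w1
7. q, w0
8. q, w1
9. ¬(p → q), w2
10. p, w2
11. ¬q, w2
12. p → q, w2
13. q, w2
Accessibility: w0Rw0, w0Rw1, w0Rw2, w1Rw0, w1Rw1, w1Rw2, w2Rw0, w2Rw1, w2Rw2
Branch closes: q and ¬q both at w2.
Every branch closes (one shown): valid in S5.
S4-tableau for the negation ¬(◇□(p → q) → □(p → q)):
1. ¬(◇□(p → q) → □(p → q)), w0
2. ◇□(p → q), w0
3. ¬□(p → q), w0
4. □(p → q), w1
5. p → q, w1
6. q, w1
7. ¬(p → q), w2
8. p, w2
9. ¬q, w2
Accessibility: w0Rw0, w0Rw1, w0Rw2, w1Rw1, w2Rw2
Complete open branch: countermodel on an S4-frame, so not valid in S4, nor in K, T (the same frame is also a K-frame and a T-frame).

S5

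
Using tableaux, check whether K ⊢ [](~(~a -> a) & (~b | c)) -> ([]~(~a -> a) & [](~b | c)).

Tableau for the negation ~([](~(~a -> a) & (~b | c)) -> ([]~(~a -> a) & [](~b | c))):
1. ~([](~(~a -> a) & (~b | c)) -> ([]~(~a -> a) & [](~b | c))), u
2. [](~(~a -> a) & (~b | c)), u
3. ~([]~(~a -> a) & [](~b | c)), u
4. ~[](~b | c), u
5. ~(~b | c), v
6. b, v
7. ~c, v
8. ~(~a -> a) & (~b | c), v
9. ~(~a -> a), v
10. ~b | c, v
11. ~a, v
12. c, v
Accessibility: uRv
Branch closes: c and ~c both at v.
Every branch of the negation's tableau closes; the branch above is one of them.

Valid in K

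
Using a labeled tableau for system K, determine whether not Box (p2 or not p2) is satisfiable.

No, unsatisfiable

1. not Box (p2 or not p2), u
2. not (p2 or not p2), v   [neg-Box-rule on 1: fresh world v, uRv]
3. not p2, v   [neg-or-rule on 2]
4. p2, v   [neg-or-rule on 2]
Accessibility: uRv
Branch closes: p2 and not p2 both at v.
(One branch shown.) All branches close.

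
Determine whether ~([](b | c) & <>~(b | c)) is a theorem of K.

Tableau for the negation [](b | c) & <>~(b | c):
1. [](b | c) & <>~(b | c), w0
2. [](b | c), w0
3. <>~(b | c), w0
4. ~(b | c), w1
5. ~b, w1
6. ~c, w1
7. b | c, w1
8. c, w1
Accessibility: w0Rw1
Branch closes: c and ~c both at w1.
All branches of the negation close; one closing branch shown above.

Valid in K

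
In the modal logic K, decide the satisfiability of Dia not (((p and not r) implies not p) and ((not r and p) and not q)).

1. Dia not (((p and not r) implies not p) and ((not r and p) and not q)), 0
2. not (((p and not r) implies not p) and ((not r and p) and not q)), 1
3. not ((not r and p) and not q), 1
4. q, 1
Accessibility: 0R1

Yes, satisfiable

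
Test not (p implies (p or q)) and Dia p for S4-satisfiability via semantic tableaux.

1. not (p implies (p or q)) and Dia p, w0
2. not (p implies (p or q)), w0
3. Dia p, w0
4. p, w0
5. not (p or q), w0
6. not p, w0
7. not q, w0
Accessibility: w0Rw0
Branch closes: p and not p both at w0.
Every branch closes; the branch above is one of them.

Unsatisfiable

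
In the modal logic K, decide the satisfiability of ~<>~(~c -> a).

1. ~<>~(~c -> a), u

Satisfiable (open branch found)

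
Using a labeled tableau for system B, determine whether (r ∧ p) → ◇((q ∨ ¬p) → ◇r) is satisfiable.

Satisfiable (open branch found)

1. (r ∧ p) → ◇((q ∨ ¬p) → ◇r), u
2. ◇((q ∨ ¬p) → ◇r), u
3. (q ∨ ¬p) → ◇r, v
4. ◇r, v
5. r, w
Accessibility: uRu, uRv, vRu, vRv, vRw, wRv, wRw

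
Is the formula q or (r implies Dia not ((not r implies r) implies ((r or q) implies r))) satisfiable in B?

Yes, satisfiable

1. q or (r implies Dia not ((not r implies r) implies ((r or q) implies r))), u
2. r implies Dia not ((not r implies r) implies ((r or q) implies r)), u   [or-rule on 1 (branches; this branch)]
3. not r, u   [implies-rule on 2 (branches; this branch)]
Accessibility: uRu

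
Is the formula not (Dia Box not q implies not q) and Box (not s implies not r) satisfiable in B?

1. not (Dia Box not q implies not q) and Box (not s implies not r), 0
2. not (Dia Box not q implies not q), 0   [and-rule on 1]
3. Box (not s implies not r), 0   [and-rule on 1]
4. Dia Box not q, 0   [neg-implies-rule on 2]
5. q, 0   [neg-implies-rule on 2]
6. not s implies not r, 0   [Box-rule on 3 via 0R0]
7. not r, 0   [implies-rule on 6 (branches; this branch)]
8. Box not q, 1   [Dia-rule on 4: fresh world 1, 0R1]
9. not s implies not r, 1   [Box-rule on 3 via 0R1]
10. not q, 0   [Box-rule on 8 via 1R0]
Accessibility: 0R0, 0R1, 1R0, 1R1
Branch closes: q and not q both at 0.
Every branch closes; the branch above is one of them.

No, unsatisfiable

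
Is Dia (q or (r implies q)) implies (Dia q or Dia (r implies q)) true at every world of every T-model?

Tableau for the negation not (Dia (q or (r implies q)) implies (Dia q or Dia (r implies q))):
1. not (Dia (q or (r implies q)) implies (Dia q or Dia (r implies q))), u
2. Dia (q or (r implies q)), u   [neg-implies-rule on 1]
3. not (Dia q or Dia (r implies q)), u   [neg-implies-rule on 1]
4. not Dia q, u   [neg-or-rule on 3]
5. not Dia (r implies q), u   [neg-or-rule on 3]
6. not q, u   [neg-Dia-rule on 4 via uRu]
7. not (r implies q), u   [neg-Dia-rule on 5 via uRu]
8. r, u   [neg-implies-rule on 7]
9. q or (r implies q), v   [Dia-rule on 2: fresh world v, uRv]
10. not q, v   [neg-Dia-rule on 4 via uRv]
11. not (r implies q), v   [neg-Dia-rule on 5 via uRv]
12. r, v   [neg-implies-rule on 11]
13. r implies q, v   [or-rule on 9 (branches; this branch)]
14. q, v   [implies-rule on 13 (branches; this branch)]
Accessibility: uRu, uRv, vRv
Branch closes: q and not q both at v.
All branches of the negation close; one closing branch shown above.

Valid in T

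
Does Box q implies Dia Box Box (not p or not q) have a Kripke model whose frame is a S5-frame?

1. Box q implies Dia Box Box (not p or not q), w0
2. Dia Box Box (not p or not q), w0   [implies-rule on 1 (branches; this branch)]
3. Box Box (not p or not q), w1   [Dia-rule on 2: fresh world w1, w0Rw1]
4. Box (not p or not q), w0   [Box-rule on 3 via w1Rw0]
5. Box (not p or not q), w1   [Box-rule on 3 via w1Rw1]
6. not p or not q, w0   [Box-rule on 4 via w0Rw0]
7. not p or not q, w1   [Box-rule on 4 via w0Rw1]
8. not q, w0   [or-rule on 6 (branches; this branch)]
9. not q, w1   [or-rule on 7 (branches; this branch)]
Accessibility: w0Rw0, w0Rw1, w1Rw0, w1Rw1

Satisfiable (open branch found)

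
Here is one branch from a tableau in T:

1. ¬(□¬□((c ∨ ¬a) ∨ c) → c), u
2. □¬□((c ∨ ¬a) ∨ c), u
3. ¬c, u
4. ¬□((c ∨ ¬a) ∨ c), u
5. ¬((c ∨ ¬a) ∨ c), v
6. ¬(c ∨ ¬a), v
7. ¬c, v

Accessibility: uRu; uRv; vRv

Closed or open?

Not closed

No world carries both an atom and its negation.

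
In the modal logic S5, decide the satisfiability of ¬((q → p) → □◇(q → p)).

1. ¬((q → p) → □◇(q → p)), 0
2. q → p, 0
3. ¬□◇(q → p), 0
4. p, 0
5. ¬◇(q → p), 1
6. ¬(q → p), 0
7. q, 0
8. ¬p, 0
Accessibility: 0R0, 0R1, 1R0, 1R1
Branch closes: p and ¬p both at 0.
(One branch shown.) All branches close.

No, unsatisfiable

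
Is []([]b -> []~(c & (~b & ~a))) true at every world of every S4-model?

Tableau for the negation ~[]([]b -> []~(c & (~b & ~a))):
1. ~[]([]b -> []~(c & (~b & ~a))), w0
2. ~([]b -> []~(c & (~b & ~a))), w1   [~[]-rule on 1: fresh world w1, w0Rw1]
3. []b, w1   [~->-rule on 2]
4. ~[]~(c & (~b & ~a)), w1   [~->-rule on 2]
5. b, w1   [[]-rule on 3 via w1Rw1]
6. c & (~b & ~a), w2   [~[]-rule on 4: fresh world w2, w1Rw2]
7. c, w2   [&-rule on 6]
8. ~b & ~a, w2   [&-rule on 6]
9. ~b, w2   [&-rule on 8]
10. ~a, w2   [&-rule on 8]
11. b, w2   [[]-rule on 3 via w1Rw2]
Accessibility: w0Rw0, w0Rw1, w0Rw2, w1Rw1, w1Rw2, w2Rw2
Branch closes: b and ~b both at w2.
Every branch of the negation's tableau closes; the branch above is one of them.

Yes, valid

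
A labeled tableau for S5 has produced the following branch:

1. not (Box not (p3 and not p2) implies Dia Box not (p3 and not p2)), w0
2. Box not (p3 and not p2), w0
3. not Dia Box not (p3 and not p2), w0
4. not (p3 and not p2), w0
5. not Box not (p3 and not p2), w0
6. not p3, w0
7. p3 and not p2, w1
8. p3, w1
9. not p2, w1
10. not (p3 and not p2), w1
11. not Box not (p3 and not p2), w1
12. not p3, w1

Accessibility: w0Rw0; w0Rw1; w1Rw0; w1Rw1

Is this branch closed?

Yes, closed

Both p3 and not p3 appear at w1.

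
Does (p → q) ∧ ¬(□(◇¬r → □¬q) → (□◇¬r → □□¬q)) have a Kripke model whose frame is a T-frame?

1. (p → q) ∧ ¬(□(◇¬r → □¬q) → (□◇¬r → □□¬q)), w0
2. p → q, w0
3. ¬(□(◇¬r → □¬q) → (□◇¬r → □□¬q)), w0
4. □(◇¬r → □¬q), w0
5. ¬(□◇¬r → □□¬q), w0
6. □◇¬r, w0
7. ¬□□¬q, w0
8. ◇¬r → □¬q, w0
9. ◇¬r, w0
10. ¬p, w0
11. □¬q, w0
12. ¬q, w0
13. ¬□¬q, w1
14. ◇¬r → □¬q, w1
15. ◇¬r, w1
16. ¬q, w1
17. ¬◇¬r, w1
18. r, w1
19. ¬r, w2
20. ◇¬r → □¬q, w2
21. ◇¬r, w2
22. ¬q, w2
23. □¬q, w2
24. q, w3
25. r, w3
26. ¬r, w4
27. r, w4
Accessibility: w0Rw0, w0Rw1, w0Rw2, w1Rw1, w1Rw3, w1Rw4, w2Rw2, w3Rw3, w4Rw4
Branch closes: r and ¬r both at w4.
All branches of the tableau close; one closing branch shown above.

Unsatisfiable (every branch closes)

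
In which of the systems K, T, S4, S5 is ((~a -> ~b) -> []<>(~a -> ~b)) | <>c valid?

S5

S4-tableau for the negation ~(((~a -> ~b) -> []<>(~a -> ~b)) | <>c):
1. ~(((~a -> ~b) -> []<>(~a -> ~b)) | <>c), u
2. ~((~a -> ~b) -> []<>(~a -> ~b)), u
3. ~<>c, u
4. ~a -> ~b, u
5. ~[]<>(~a -> ~b), u
6. ~c, u
7. ~b, u
8. ~<>(~a -> ~b), v
9. ~c, v
10. ~(~a -> ~b), v
11. ~a, v
12. b, v
Accessibility: uRu, uRv, vRv
Complete open branch: countermodel on an S4-frame, so not valid in S4, nor in K, T (the same frame is also a K-frame and a T-frame).
S5-tableau for the negation ~(((~a -> ~b) -> []<>(~a -> ~b)) | <>c):
1. ~(((~a -> ~b) -> []<>(~a -> ~b)) | <>c), u
2. ~((~a -> ~b) -> []<>(~a -> ~b)), u
3. ~<>c, u
4. ~a -> ~b, u
5. ~[]<>(~a -> ~b), u
6. ~c, u
7. ~b, u
8. ~<>(~a -> ~b), v
9. ~c, v
10. ~(~a -> ~b), u
11. ~a, u
12. b, u
Accessibility: uRu, uRv, vRu, vRv
Branch closes: b and ~b both at u.
Every branch closes (one shown): valid in S5.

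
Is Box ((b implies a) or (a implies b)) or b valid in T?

Valid

Tableau for the negation not (Box ((b implies a) or (a implies b)) or b):
1. not (Box ((b implies a) or (a implies b)) or b), 0
2. not Box ((b implies a) or (a implies b)), 0
3. not b, 0
4. not ((b implies a) or (a implies b)), 1
5. not (b implies a), 1
6. not (a implies b), 1
7. b, 1
8. not a, 1
9. a, 1
10. not b, 1
Accessibility: 0R0, 0R1, 1R1
Branch closes: a and not a both at 1.
Every branch of the negation's tableau closes; the branch above is one of them.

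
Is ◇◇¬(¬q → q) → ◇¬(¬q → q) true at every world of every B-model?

Tableau for the negation ¬(◇◇¬(¬q → q) → ◇¬(¬q → q)):
1. ¬(◇◇¬(¬q → q) → ◇¬(¬q → q)), w0
2. ◇◇¬(¬q → q), w0
3. ¬◇¬(¬q → q), w0
4. ¬q → q, w0
5. q, w0
6. ◇¬(¬q → q), w1
7. ¬q → q, w1
8. q, w1
9. ¬(¬q → q), w2
10. ¬q, w2
Accessibility: w0Rw0, w0Rw1, w1Rw0, w1Rw1, w1Rw2, w2Rw1, w2Rw2
The negation has an open branch (countermodel exists).

Not valid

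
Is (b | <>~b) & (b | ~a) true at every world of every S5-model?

No, not valid

Tableau for the negation ~((b | <>~b) & (b | ~a)):
1. ~((b | <>~b) & (b | ~a)), 0
2. ~(b | ~a), 0
3. ~b, 0
4. a, 0
Accessibility: 0R0
The negation has an open branch (countermodel exists).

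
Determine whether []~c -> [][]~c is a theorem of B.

Invalid (countermodel exists)

Tableau for the negation ~([]~c -> [][]~c):
1. ~([]~c -> [][]~c), w0
2. []~c, w0   [~->-rule on 1]
3. ~[][]~c, w0   [~->-rule on 1]
4. ~c, w0   [[]-rule on 2 via w0Rw0]
5. ~[]~c, w1   [~[]-rule on 3: fresh world w1, w0Rw1]
6. ~c, w1   [[]-rule on 2 via w0Rw1]
7. c, w2   [~[]-rule on 5: fresh world w2, w1Rw2]
Accessibility: w0Rw0, w0Rw1, w1Rw0, w1Rw1, w1Rw2, w2Rw1, w2Rw2
The negation has an open branch (countermodel exists).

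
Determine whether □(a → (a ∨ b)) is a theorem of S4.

Tableau for the negation ¬□(a → (a ∨ b)):
1. ¬□(a → (a ∨ b)), 0
2. ¬(a → (a ∨ b)), 1   [¬□-rule on 1: fresh world 1, 0R1]
3. a, 1   [¬→-rule on 2]
4. ¬(a ∨ b), 1   [¬→-rule on 2]
5. ¬a, 1   [¬∨-rule on 4]
6. ¬b, 1   [¬∨-rule on 4]
Accessibility: 0R0, 0R1, 1R1
Branch closes: a and ¬a both at 1.
Every branch of the negation's tableau closes; the branch above is one of them.

Yes, valid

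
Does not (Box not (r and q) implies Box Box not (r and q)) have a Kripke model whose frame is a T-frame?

Satisfiable

1. not (Box not (r and q) implies Box Box not (r and q)), w0
2. Box not (r and q), w0
3. not Box Box not (r and q), w0
4. not (r and q), w0
5. not q, w0
6. not Box not (r and q), w1
7. not (r and q), w1
8. not q, w1
9. r and q, w2
10. r, w2
11. q, w2
Accessibility: w0Rw0, w0Rw1, w1Rw1, w1Rw2, w2Rw2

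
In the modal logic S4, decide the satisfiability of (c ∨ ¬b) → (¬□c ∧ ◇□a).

Satisfiable (open branch found)

1. (c ∨ ¬b) → (¬□c ∧ ◇□a), w0
2. ¬□c ∧ ◇□a, w0
3. ¬□c, w0
4. ◇□a, w0
5. ¬c, w1
6. □a, w2
7. a, w2
Accessibility: w0Rw0, w0Rw1, w0Rw2, w1Rw1, w2Rw2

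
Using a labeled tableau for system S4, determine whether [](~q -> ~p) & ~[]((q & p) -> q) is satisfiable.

1. [](~q -> ~p) & ~[]((q & p) -> q), 0
2. [](~q -> ~p), 0
3. ~[]((q & p) -> q), 0
4. ~q -> ~p, 0
5. ~p, 0
6. ~((q & p) -> q), 1
7. q & p, 1
8. ~q, 1
9. q, 1
10. p, 1
Accessibility: 0R0, 0R1, 1R1
Branch closes: q and ~q both at 1.
All branches of the tableau close; one closing branch shown above.

Unsatisfiable (every branch closes)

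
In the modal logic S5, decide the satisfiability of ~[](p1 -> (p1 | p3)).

Unsatisfiable (every branch closes)

1. ~[](p1 -> (p1 | p3)), w0
2. ~(p1 -> (p1 | p3)), w1   [~[]-rule on 1: fresh world w1, w0Rw1]
3. p1, w1   [~->-rule on 2]
4. ~(p1 | p3), w1   [~->-rule on 2]
5. ~p1, w1   [~|-rule on 4]
6. ~p3, w1   [~|-rule on 4]
Accessibility: w0Rw0, w0Rw1, w1Rw0, w1Rw1
Branch closes: p1 and ~p1 both at w1.
(One branch shown.) All branches close.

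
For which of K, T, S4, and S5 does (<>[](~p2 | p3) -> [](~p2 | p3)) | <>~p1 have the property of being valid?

S5

S4-tableau for the negation ~((<>[](~p2 | p3) -> [](~p2 | p3)) | <>~p1):
1. ~((<>[](~p2 | p3) -> [](~p2 | p3)) | <>~p1), u
2. ~(<>[](~p2 | p3) -> [](~p2 | p3)), u
3. ~<>~p1, u
4. <>[](~p2 | p3), u
5. ~[](~p2 | p3), u
6. p1, u
7. [](~p2 | p3), v
8. p1, v
9. ~p2 | p3, v
10. p3, v
11. ~(~p2 | p3), w
12. p2, w
13. ~p3, w
14. p1, w
Accessibility: uRu, uRv, uRw, vRv, wRw
Complete open branch: countermodel on an S4-frame, so not valid in S4, nor in K, T (the same frame is also a K-frame and a T-frame).
S5-tableau for the negation ~((<>[](~p2 | p3) -> [](~p2 | p3)) | <>~p1):
1. ~((<>[](~p2 | p3) -> [](~p2 | p3)) | <>~p1), u
2. ~(<>[](~p2 | p3) -> [](~p2 | p3)), u
3. ~<>~p1, u
4. <>[](~p2 | p3), u
5. ~[](~p2 | p3), u
6. p1, u
7. [](~p2 | p3), v
8. p1, v
9. ~p2 | p3, u
10. ~p2 | p3, v
11. p3, u
12. p3, v
13. ~(~p2 | p3), w
14. p2, w
15. ~p3, w
16. p1, w
17. ~p2 | p3, w
18. p3, w
Accessibility: uRu, uRv, uRw, vRu, vRv, vRw, wRu, wRv, wRw
Branch closes: p3 and ~p3 both at w.
Every branch closes (one shown): valid in S5.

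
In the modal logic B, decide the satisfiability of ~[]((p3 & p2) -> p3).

No, unsatisfiable

1. ~[]((p3 & p2) -> p3), w0
2. ~((p3 & p2) -> p3), w1
3. p3 & p2, w1
4. ~p3, w1
5. p3, w1
6. p2, w1
Accessibility: w0Rw0, w0Rw1, w1Rw0, w1Rw1
Branch closes: p3 and ~p3 both at w1.
Every branch closes; the branch above is one of them.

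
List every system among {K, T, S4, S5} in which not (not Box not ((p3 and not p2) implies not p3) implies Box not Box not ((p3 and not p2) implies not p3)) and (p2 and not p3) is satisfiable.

S4-tableau for the formula:
1. not (not Box not ((p3 and not p2) implies not p3) implies Box not Box not ((p3 and not p2) implies not p3)) and (p2 and not p3), w0
2. not (not Box not ((p3 and not p2) implies not p3) implies Box not Box not ((p3 and not p2) implies not p3)), w0   [and-rule on 1]
3. p2 and not p3, w0   [and-rule on 1]
4. not Box not ((p3 and not p2) implies not p3), w0   [neg-implies-rule on 2]
5. not Box not Box not ((p3 and not p2) implies not p3), w0   [neg-implies-rule on 2]
6. p2, w0   [and-rule on 3]
7. not p3, w0   [and-rule on 3]
8. (p3 and not p2) implies not p3, w1   [neg-Box-rule on 4: fresh world w1, w0Rw1]
9. not p3, w1   [implies-rule on 8 (branches; this branch)]
10. Box not ((p3 and not p2) implies not p3), w2   [neg-Box-rule on 5: fresh world w2, w0Rw2]
11. not ((p3 and not p2) implies not p3), w2   [Box-rule on 10 via w2Rw2]
12. p3 and not p2, w2   [neg-implies-rule on 11]
13. p3, w2   [neg-implies-rule on 11]
14. not p2, w2   [and-rule on 12]
Accessibility: w0Rw0, w0Rw1, w0Rw2, w1Rw1, w2Rw2
Complete open branch: satisfiable in S4, hence also in K, T (this S4-model is also a K-model and a T-model).
S5-tableau for the formula:
1. not (not Box not ((p3 and not p2) implies not p3) implies Box not Box not ((p3 and not p2) implies not p3)) and (p2 and not p3), w0
2. not (not Box not ((p3 and not p2) implies not p3) implies Box not Box not ((p3 and not p2) implies not p3)), w0   [and-rule on 1]
3. p2 and not p3, w0   [and-rule on 1]
4. not Box not ((p3 and not p2) implies not p3), w0   [neg-implies-rule on 2]
5. not Box not Box not ((p3 and not p2) implies not p3), w0   [neg-implies-rule on 2]
6. p2, w0   [and-rule on 3]
7. not p3, w0   [and-rule on 3]
8. (p3 and not p2) implies not p3, w1   [neg-Box-rule on 4: fresh world w1, w0Rw1]
9. not (p3 and not p2), w1   [implies-rule on 8 (branches; this branch)]
10. p2, w1   [neg-and-rule on 9 (branches; this branch)]
11. Box not ((p3 and not p2) implies not p3), w2   [neg-Box-rule on 5: fresh world w2, w0Rw2]
12. not ((p3 and not p2) implies not p3), w0   [Box-rule on 11 via w2Rw0]
13. p3 and not p2, w0   [neg-implies-rule on 12]
14. p3, w0   [neg-implies-rule on 12]
Accessibility: w0Rw0, w0Rw1, w0Rw2, w1Rw0, w1Rw1, w1Rw2, w2Rw0, w2Rw1, w2Rw2
Branch closes: p3 and not p3 both at w0.
Every branch closes (one shown): unsatisfiable in S5.

K, T, S4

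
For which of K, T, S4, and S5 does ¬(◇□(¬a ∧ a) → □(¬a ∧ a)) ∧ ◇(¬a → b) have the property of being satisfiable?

K

T-tableau for the formula:
1. ¬(◇□(¬a ∧ a) → □(¬a ∧ a)) ∧ ◇(¬a → b), u
2. ¬(◇□(¬a ∧ a) → □(¬a ∧ a)), u
3. ◇(¬a → b), u
4. ◇□(¬a ∧ a), u
5. ¬□(¬a ∧ a), u
6. ¬a → b, v
7. b, v
8. □(¬a ∧ a), w
9. ¬a ∧ a, w
10. ¬a, w
11. a, w
Accessibility: uRu, uRv, uRw, vRv, wRw
Branch closes: a and ¬a both at w.
Every branch closes (one shown): unsatisfiable in T, hence also in S4, S5 (every S4/S5-frame is a T-frame).
K-tableau for the formula:
1. ¬(◇□(¬a ∧ a) → □(¬a ∧ a)) ∧ ◇(¬a → b), u
2. ¬(◇□(¬a ∧ a) → □(¬a ∧ a)), u
3. ◇(¬a → b), u
4. ◇□(¬a ∧ a), u
5. ¬□(¬a ∧ a), u
6. ¬a → b, v
7. b, v
8. □(¬a ∧ a), w
9. ¬(¬a ∧ a), x
10. ¬a, x
Accessibility: uRv, uRw, uRx
Complete open branch: satisfiable in K.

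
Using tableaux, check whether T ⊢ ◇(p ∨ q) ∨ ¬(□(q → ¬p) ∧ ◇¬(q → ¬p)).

Tableau for the negation ¬(◇(p ∨ q) ∨ ¬(□(q → ¬p) ∧ ◇¬(q → ¬p))):
1. ¬(◇(p ∨ q) ∨ ¬(□(q → ¬p) ∧ ◇¬(q → ¬p))), 0
2. ¬◇(p ∨ q), 0
3. □(q → ¬p) ∧ ◇¬(q → ¬p), 0
4. □(q → ¬p), 0
5. ◇¬(q → ¬p), 0
6. ¬(p ∨ q), 0
7. ¬p, 0
8. ¬q, 0
9. q → ¬p, 0
10. ¬(q → ¬p), 1
11. q, 1
12. p, 1
13. ¬(p ∨ q), 1
14. ¬p, 1
15. ¬q, 1
Accessibility: 0R0, 0R1, 1R1
Branch closes: p and ¬p both at 1.
Every branch of the negation's tableau closes; the branch above is one of them.

Valid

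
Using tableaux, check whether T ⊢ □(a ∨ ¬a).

Yes, valid

Tableau for the negation ¬□(a ∨ ¬a):
1. ¬□(a ∨ ¬a), w0
2. ¬(a ∨ ¬a), w1   [¬□-rule on 1: fresh world w1, w0Rw1]
3. ¬a, w1   [¬∨-rule on 2]
4. a, w1   [¬∨-rule on 2]
Accessibility: w0Rw0, w0Rw1, w1Rw1
Branch closes: a and ¬a both at w1.
Every branch of the negation's tableau closes; the branch above is one of them.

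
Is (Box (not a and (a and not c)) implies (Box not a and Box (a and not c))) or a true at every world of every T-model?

Valid in T

Tableau for the negation not ((Box (not a and (a and not c)) implies (Box not a and Box (a and not c))) or a):
1. not ((Box (not a and (a and not c)) implies (Box not a and Box (a and not c))) or a), u
2. not (Box (not a and (a and not c)) implies (Box not a and Box (a and not c))), u
3. not a, u
4. Box (not a and (a and not c)), u
5. not (Box not a and Box (a and not c)), u
6. not a and (a and not c), u
7. a and not c, u
8. a, u
9. not c, u
Accessibility: uRu
Branch closes: a and not a both at u.
Every branch of the negation's tableau closes; the branch above is one of them.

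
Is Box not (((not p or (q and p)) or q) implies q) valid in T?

Invalid (countermodel exists)

Tableau for the negation not Box not (((not p or (q and p)) or q) implies q):
1. not Box not (((not p or (q and p)) or q) implies q), 0
2. ((not p or (q and p)) or q) implies q, 1   [neg-Box-rule on 1: fresh world 1, 0R1]
3. q, 1   [implies-rule on 2 (branches; this branch)]
Accessibility: 0R0, 0R1, 1R1
The negation has an open branch (countermodel exists).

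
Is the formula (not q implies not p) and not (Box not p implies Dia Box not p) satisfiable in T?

1. (not q implies not p) and not (Box not p implies Dia Box not p), w0
2. not q implies not p, w0
3. not (Box not p implies Dia Box not p), w0
4. Box not p, w0
5. not Dia Box not p, w0
6. not p, w0
7. not Box not p, w0
8. p, w1
9. not p, w1
Accessibility: w0Rw0, w0Rw1, w1Rw1
Branch closes: p and not p both at w1.
Every branch closes; the branch above is one of them.

Unsatisfiable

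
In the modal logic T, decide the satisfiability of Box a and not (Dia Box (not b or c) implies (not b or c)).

1. Box a and not (Dia Box (not b or c) implies (not b or c)), 0
2. Box a, 0   [and-rule on 1]
3. not (Dia Box (not b or c) implies (not b or c)), 0   [and-rule on 1]
4. Dia Box (not b or c), 0   [neg-implies-rule on 3]
5. not (not b or c), 0   [neg-implies-rule on 3]
6. b, 0   [neg-or-rule on 5]
7. not c, 0   [neg-or-rule on 5]
8. a, 0   [Box-rule on 2 via 0R0]
9. Box (not b or c), 1   [Dia-rule on 4: fresh world 1, 0R1]
10. a, 1   [Box-rule on 2 via 0R1]
11. not b or c, 1   [Box-rule on 9 via 1R1]
12. c, 1   [or-rule on 11 (branches; this branch)]
Accessibility: 0R0, 0R1, 1R1

Satisfiable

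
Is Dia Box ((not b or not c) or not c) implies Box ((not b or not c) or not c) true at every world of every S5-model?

Tableau for the negation not (Dia Box ((not b or not c) or not c) implies Box ((not b or not c) or not c)):
1. not (Dia Box ((not b or not c) or not c) implies Box ((not b or not c) or not c)), w0
2. Dia Box ((not b or not c) or not c), w0
3. not Box ((not b or not c) or not c), w0
4. Box ((not b or not c) or not c), w1
5. (not b or not c) or not c, w0
6. (not b or not c) or not c, w1
7. not b or not c, w0
8. not b or not c, w1
9. not c, w0
10. not c, w1
11. not ((not b or not c) or not c), w2
12. not (not b or not c), w2
13. c, w2
14. b, w2
15. (not b or not c) or not c, w2
16. not b or not c, w2
17. not c, w2
Accessibility: w0Rw0, w0Rw1, w0Rw2, w1Rw0, w1Rw1, w1Rw2, w2Rw0, w2Rw1, w2Rw2
Branch closes: c and not c both at w2.
Every branch of the negation's tableau closes; the branch above is one of them.

Valid in S5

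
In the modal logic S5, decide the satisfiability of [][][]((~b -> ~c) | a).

1. [][][]((~b -> ~c) | a), u
2. [][]((~b -> ~c) | a), u
3. []((~b -> ~c) | a), u
4. (~b -> ~c) | a, u
5. a, u
Accessibility: uRu

Yes, satisfiable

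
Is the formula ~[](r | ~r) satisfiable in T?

1. ~[](r | ~r), u
2. ~(r | ~r), v
3. ~r, v
4. r, v
Accessibility: uRu, uRv, vRv
Branch closes: r and ~r both at v.
(One branch shown.) All branches close.

No, unsatisfiable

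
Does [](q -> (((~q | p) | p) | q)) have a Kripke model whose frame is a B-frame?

1. [](q -> (((~q | p) | p) | q)), u
2. q -> (((~q | p) | p) | q), u
3. ((~q | p) | p) | q, u
4. q, u
Accessibility: uRu

Satisfiable (open branch found)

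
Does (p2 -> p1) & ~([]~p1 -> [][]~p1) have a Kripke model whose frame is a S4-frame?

1. (p2 -> p1) & ~([]~p1 -> [][]~p1), 0
2. p2 -> p1, 0   [&-rule on 1]
3. ~([]~p1 -> [][]~p1), 0   [&-rule on 1]
4. []~p1, 0   [~->-rule on 3]
5. ~[][]~p1, 0   [~->-rule on 3]
6. ~p1, 0   [[]-rule on 4 via 0R0]
7. ~p2, 0   [->-rule on 2 (branches; this branch)]
8. ~[]~p1, 1   [~[]-rule on 5: fresh world 1, 0R1]
9. ~p1, 1   [[]-rule on 4 via 0R1]
10. p1, 2   [~[]-rule on 8: fresh world 2, 1R2]
11. ~p1, 2   [[]-rule on 4 via 0R2]
Accessibility: 0R0, 0R1, 0R2, 1R1, 1R2, 2R2
Branch closes: p1 and ~p1 both at 2.
Every branch closes; the branch above is one of them.

No, unsatisfiable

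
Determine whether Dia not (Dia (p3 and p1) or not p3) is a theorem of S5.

Tableau for the negation not Dia not (Dia (p3 and p1) or not p3):
1. not Dia not (Dia (p3 and p1) or not p3), w0
2. Dia (p3 and p1) or not p3, w0   [neg-Dia-rule on 1 via w0Rw0]
3. not p3, w0   [or-rule on 2 (branches; this branch)]
Accessibility: w0Rw0
The negation has an open branch (countermodel exists).

Not valid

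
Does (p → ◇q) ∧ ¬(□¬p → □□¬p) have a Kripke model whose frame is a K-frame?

Satisfiable

1. (p → ◇q) ∧ ¬(□¬p → □□¬p), 0
2. p → ◇q, 0   [∧-rule on 1]
3. ¬(□¬p → □□¬p), 0   [∧-rule on 1]
4. □¬p, 0   [¬→-rule on 3]
5. ¬□□¬p, 0   [¬→-rule on 3]
6. ◇q, 0   [→-rule on 2 (branches; this branch)]
7. ¬□¬p, 1   [¬□-rule on 5: fresh world 1, 0R1]
8. ¬p, 1   [□-rule on 4 via 0R1]
9. q, 2   [◇-rule on 6: fresh world 2, 0R2]
10. ¬p, 2   [□-rule on 4 via 0R2]
11. p, 3   [¬□-rule on 7: fresh world 3, 1R3]
Accessibility: 0R1, 0R2, 1R3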